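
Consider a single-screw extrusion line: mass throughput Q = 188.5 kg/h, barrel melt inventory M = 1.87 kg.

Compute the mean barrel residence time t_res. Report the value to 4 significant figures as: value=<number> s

value=35.71 s

Throughput in SI: Q_s = 188.5 kg/h ÷ 3600 s/h = 0.0523611 kg/s
Mean residence time: t_res = M/Q_s = 1.87 kg / 0.0523611 kg/s = 35.7135 s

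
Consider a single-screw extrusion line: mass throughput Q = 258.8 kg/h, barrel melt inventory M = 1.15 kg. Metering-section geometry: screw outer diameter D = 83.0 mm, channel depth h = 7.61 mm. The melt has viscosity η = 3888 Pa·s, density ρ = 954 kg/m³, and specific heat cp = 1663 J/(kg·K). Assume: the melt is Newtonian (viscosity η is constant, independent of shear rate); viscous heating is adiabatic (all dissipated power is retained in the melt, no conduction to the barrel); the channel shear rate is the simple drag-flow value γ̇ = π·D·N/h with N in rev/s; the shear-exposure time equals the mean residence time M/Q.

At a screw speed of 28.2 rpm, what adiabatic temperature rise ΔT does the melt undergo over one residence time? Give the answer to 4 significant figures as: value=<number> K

value=10.17 K

Convert throughput: Q = 258.8 kg/h = 258.8/3600 = 0.0718889 kg/s
Mean residence time: t_res = M/Q_s = 1.15 kg / 0.0718889 kg/s = 15.9969 s
Convert to SI: D = 0.083 m, h = 0.00761 m, N = 28.2/60 = 0.47 rev/s
Shear rate: γ̇ = πDN/h = π·0.083·0.47/0.00761 = 16.1043 s⁻¹
ΔT = η·γ̇²·t_res / (ρ·cp) = 3888 · (16.1043)² · 15.9969 / (954 · 1663) = 10.1673 K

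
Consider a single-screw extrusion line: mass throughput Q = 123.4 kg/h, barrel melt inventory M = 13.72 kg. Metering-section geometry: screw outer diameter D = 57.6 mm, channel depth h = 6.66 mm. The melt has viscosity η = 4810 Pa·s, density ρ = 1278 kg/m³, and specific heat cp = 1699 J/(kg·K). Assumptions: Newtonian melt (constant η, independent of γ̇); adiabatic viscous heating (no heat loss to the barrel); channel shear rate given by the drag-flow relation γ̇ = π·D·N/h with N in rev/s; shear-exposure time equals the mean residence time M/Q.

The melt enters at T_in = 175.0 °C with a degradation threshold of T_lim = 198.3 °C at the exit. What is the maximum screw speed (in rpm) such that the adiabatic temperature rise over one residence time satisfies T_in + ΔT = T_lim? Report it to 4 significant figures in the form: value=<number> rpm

Convert throughput: Q = 123.4 kg/h = 123.4/3600 = 0.0342778 kg/s
t_res = M / Q_s = 13.72 ÷ 0.0342778 = 400.259 s
D = 57.6 mm = 0.0576 m;  h = 6.66 mm = 0.00666 m
Allowable rise: ΔT_a = T_lim − T_in = 198.3 − 175.0 = 23.3 K
γ̇_max² = ΔT_a·ρ·cp/(η·t_res) = 23.3·1278·1699/(4810·400.259) = 26.2781 s⁻²
γ̇_max = √26.2781 = 5.12621 s⁻¹
N_max = γ̇_max·h / (π·D) = 5.12621 · 0.00666 / (π · 0.0576) = 0.188668 rev/s = 11.3201 rpm

value=11.32 rpm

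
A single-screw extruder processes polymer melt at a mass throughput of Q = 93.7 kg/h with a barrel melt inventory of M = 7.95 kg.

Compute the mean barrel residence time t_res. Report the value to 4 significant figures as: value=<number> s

Convert throughput: Q = 93.7 kg/h = 93.7/3600 = 0.0260278 kg/s
Mean residence time: t_res = M/Q_s = 7.95 kg / 0.0260278 kg/s = 305.443 s

value=305.4 s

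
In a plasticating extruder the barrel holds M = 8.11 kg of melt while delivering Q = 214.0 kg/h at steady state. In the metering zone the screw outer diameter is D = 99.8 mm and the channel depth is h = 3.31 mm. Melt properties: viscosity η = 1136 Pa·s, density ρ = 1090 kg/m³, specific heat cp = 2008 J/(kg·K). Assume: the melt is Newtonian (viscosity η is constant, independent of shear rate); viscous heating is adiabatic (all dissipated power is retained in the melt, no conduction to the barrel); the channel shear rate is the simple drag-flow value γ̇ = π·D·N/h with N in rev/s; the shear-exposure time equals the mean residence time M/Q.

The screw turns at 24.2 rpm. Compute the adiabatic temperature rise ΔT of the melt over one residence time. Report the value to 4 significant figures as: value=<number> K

Q_s = Q / 3600 = 214.0 / 3600 = 0.0594444 kg/s
t_res = M / Q_s = 8.11 ÷ 0.0594444 = 136.43 s
Convert to SI: D = 0.0998 m, h = 0.00331 m, N = 24.2/60 = 0.403333 rev/s
γ̇ = π·D·N / h = π · 0.0998 · 0.403333 / 0.00331 = 38.2047 s⁻¹
ΔT = η·γ̇²·t_res/(ρ·cp) = [1136 × 38.2047² × 136.43] / [1090 × 2008] = 103.355 K

value=103.4 K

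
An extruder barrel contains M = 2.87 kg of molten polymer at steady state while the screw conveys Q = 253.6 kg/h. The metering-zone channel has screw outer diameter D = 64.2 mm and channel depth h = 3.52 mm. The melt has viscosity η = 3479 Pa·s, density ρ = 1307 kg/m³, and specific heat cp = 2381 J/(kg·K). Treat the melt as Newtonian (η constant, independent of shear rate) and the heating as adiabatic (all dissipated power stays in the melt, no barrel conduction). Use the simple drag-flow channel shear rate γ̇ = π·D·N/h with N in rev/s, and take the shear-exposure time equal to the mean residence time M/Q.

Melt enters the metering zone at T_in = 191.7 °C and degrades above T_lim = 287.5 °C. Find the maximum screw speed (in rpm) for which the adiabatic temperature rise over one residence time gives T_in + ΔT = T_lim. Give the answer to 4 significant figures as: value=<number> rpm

Convert throughput: Q = 253.6 kg/h = 253.6/3600 = 0.0704444 kg/s
Mean residence time: t_res = M/Q_s = 2.87 kg / 0.0704444 kg/s = 40.7413 s
Convert to metres: D = 0.0642 m, h = 0.00352 m
ΔT_a = T_lim − T_in = 287.5 °C − 191.7 °C = 95.8 K
Invert ΔT = ηγ̇²t_res/(ρcp) for γ̇: γ̇_max² = ΔT_a ρ cp / (η t_res) = 95.8·1307·2381 / (3479·40.7413) = 2103.35 s⁻²
γ̇_max = √2103.35 = 45.8623 s⁻¹
N_max = γ̇_max·h / (π·D) = 45.8623 · 0.00352 / (π · 0.0642) = 0.800411 rev/s = 48.0247 rpm

value=48.02 rpm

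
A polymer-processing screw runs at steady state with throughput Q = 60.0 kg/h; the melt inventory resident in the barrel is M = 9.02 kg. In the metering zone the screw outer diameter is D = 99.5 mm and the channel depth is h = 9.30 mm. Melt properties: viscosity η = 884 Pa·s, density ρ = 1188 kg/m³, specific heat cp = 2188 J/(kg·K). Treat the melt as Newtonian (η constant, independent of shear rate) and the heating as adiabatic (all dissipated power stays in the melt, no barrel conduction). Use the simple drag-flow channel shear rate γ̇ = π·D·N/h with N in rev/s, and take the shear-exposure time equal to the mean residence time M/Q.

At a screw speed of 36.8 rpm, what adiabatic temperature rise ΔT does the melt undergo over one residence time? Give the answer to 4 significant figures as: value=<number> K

value=78.22 K

Convert throughput: Q = 60.0 kg/h = 60.0/3600 = 0.0166667 kg/s
Mean residence time: t_res = M/Q_s = 9.02 kg / 0.0166667 kg/s = 541.2 s
D = 99.5 mm = 0.0995 m;  h = 9.30 mm = 0.0093 m;  N = 36.8 rpm / 60 = 0.613333 rev/s
γ̇ = π D N / h = (π)(0.0995)(0.613333) / 0.0093 = 20.6152 s⁻¹
ΔT = η·γ̇²·t_res/(ρ·cp) = [884 × 20.6152² × 541.2] / [1188 × 2188] = 78.2203 K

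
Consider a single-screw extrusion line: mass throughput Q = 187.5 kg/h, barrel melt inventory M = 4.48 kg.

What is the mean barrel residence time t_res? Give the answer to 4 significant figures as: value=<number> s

Convert throughput: Q = 187.5 kg/h = 187.5/3600 = 0.0520833 kg/s
Mean residence time: t_res = M/Q_s = 4.48 kg / 0.0520833 kg/s = 86.016 s

value=86.02 s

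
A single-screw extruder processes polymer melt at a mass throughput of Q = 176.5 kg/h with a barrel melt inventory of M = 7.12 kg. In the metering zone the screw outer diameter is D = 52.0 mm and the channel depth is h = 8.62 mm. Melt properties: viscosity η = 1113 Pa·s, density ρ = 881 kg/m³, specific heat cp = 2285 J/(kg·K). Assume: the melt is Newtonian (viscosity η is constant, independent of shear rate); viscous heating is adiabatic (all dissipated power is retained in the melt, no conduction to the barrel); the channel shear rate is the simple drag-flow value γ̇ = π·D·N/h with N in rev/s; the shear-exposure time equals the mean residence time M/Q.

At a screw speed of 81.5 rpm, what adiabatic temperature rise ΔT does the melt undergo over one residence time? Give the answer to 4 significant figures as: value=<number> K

value=53.21 K

Q_s = Q / 3600 = 176.5 / 3600 = 0.0490278 kg/s
Mean residence time: t_res = M/Q_s = 7.12 kg / 0.0490278 kg/s = 145.224 s
D = 52.0 mm = 0.052 m;  h = 8.62 mm = 0.00862 m;  N = 81.5 rpm / 60 = 1.35833 rev/s
γ̇ = π D N / h = (π)(0.052)(1.35833) / 0.00862 = 25.7426 s⁻¹
Adiabatic rise: ΔT = η γ̇² t_res / (ρ cp) = 1113·(25.7426)²·145.224 / (881·2285) = 53.2078 K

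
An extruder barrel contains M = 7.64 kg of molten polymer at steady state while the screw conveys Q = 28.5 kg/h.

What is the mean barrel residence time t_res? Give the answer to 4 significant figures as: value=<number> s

Q_s = Q / 3600 = 28.5 / 3600 = 0.00791667 kg/s
t_res = M / Q_s = 7.64 / 0.00791667 = 965.053 s

value=965.1 s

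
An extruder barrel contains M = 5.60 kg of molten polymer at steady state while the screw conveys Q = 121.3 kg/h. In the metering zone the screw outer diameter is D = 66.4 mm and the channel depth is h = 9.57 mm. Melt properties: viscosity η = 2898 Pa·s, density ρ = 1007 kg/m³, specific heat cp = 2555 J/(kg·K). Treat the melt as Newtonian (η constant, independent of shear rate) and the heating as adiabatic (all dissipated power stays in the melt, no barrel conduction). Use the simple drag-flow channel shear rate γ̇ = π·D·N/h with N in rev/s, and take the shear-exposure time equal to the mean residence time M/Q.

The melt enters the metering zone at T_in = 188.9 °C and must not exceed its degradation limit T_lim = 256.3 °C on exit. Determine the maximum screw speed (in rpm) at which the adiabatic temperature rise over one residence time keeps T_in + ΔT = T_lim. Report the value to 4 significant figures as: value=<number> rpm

value=52.23 rpm

Q_s = Q / 3600 = 121.3 / 3600 = 0.0336944 kg/s
Mean residence time: t_res = M/Q_s = 5.60 kg / 0.0336944 kg/s = 166.2 s
Geometry in SI: D = 66.4 mm → 0.0664 m, h = 9.57 mm → 0.00957 m
ΔT_a = T_lim − T_in = 256.3 − 188.9 = 67.4 K
γ̇_max² = ΔT_a·ρ·cp/(η·t_res) = 67.4·1007·2555/(2898·166.2) = 360.041 s⁻²
Take the square root: γ̇_max = √(360.041) = 18.9748 s⁻¹
Solve γ̇ = πDN/h for N: N_max = γ̇_max·h/(π·D) = 18.9748 × 0.00957 / (π × 0.0664) = 0.870503 rev/s = 52.2302 rpm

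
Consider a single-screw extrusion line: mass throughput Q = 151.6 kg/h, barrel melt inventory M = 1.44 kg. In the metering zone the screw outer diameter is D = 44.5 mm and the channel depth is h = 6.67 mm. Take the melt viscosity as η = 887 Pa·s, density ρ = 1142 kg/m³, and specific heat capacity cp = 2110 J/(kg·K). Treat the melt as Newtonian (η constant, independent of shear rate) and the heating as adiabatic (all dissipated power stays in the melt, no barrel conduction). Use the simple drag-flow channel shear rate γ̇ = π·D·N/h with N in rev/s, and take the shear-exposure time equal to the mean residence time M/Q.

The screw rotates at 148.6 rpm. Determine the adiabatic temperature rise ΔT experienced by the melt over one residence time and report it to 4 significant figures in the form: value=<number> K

Q_s = Q / 3600 = 151.6 / 3600 = 0.0421111 kg/s
t_res = M / Q_s = 1.44 / 0.0421111 = 34.1953 s
D = 44.5 mm = 0.0445 m;  h = 6.67 mm = 0.00667 m;  N = 148.6 rpm / 60 = 2.47667 rev/s
Shear rate: γ̇ = πDN/h = π·0.0445·2.47667/0.00667 = 51.9101 s⁻¹
ΔT = η·γ̇²·t_res / (ρ·cp) = 887 · (51.9101)² · 34.1953 / (1142 · 2110) = 33.9191 K

value=33.92 K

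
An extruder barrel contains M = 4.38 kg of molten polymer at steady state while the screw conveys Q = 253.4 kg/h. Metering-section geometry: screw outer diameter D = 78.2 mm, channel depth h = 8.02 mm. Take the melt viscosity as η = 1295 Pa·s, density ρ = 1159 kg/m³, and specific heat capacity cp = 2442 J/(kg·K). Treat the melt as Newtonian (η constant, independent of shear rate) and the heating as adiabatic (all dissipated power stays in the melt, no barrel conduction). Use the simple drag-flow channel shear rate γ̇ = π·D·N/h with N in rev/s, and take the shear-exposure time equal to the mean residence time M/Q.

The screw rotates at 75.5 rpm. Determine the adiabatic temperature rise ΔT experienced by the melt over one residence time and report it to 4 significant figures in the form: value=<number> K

value=42.30 K

Convert throughput: Q = 253.4 kg/h = 253.4/3600 = 0.0703889 kg/s
t_res = M / Q_s = 4.38 ÷ 0.0703889 = 62.2257 s
D = 78.2 mm = 0.0782 m;  h = 8.02 mm = 0.00802 m;  N = 75.5 rpm / 60 = 1.25833 rev/s
γ̇ = π D N / h = (π)(0.0782)(1.25833) / 0.00802 = 38.5459 s⁻¹
Adiabatic rise: ΔT = η γ̇² t_res / (ρ cp) = 1295·(38.5459)²·62.2257 / (1159·2442) = 42.3026 K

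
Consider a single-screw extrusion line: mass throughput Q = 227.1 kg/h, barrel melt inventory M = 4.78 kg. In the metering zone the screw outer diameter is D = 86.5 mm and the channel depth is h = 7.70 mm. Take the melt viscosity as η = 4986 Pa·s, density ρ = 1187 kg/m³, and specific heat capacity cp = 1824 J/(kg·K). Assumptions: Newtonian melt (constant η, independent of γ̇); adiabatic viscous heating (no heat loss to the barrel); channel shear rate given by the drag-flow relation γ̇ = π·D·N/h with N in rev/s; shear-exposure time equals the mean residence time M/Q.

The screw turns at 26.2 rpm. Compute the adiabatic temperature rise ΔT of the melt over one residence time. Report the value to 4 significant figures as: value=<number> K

value=41.44 K

Throughput in SI: Q_s = 227.1 kg/h ÷ 3600 s/h = 0.0630833 kg/s
Mean residence time: t_res = M/Q_s = 4.78 kg / 0.0630833 kg/s = 75.7728 s
D = 86.5 mm = 0.0865 m;  h = 7.70 mm = 0.0077 m;  N = 26.2 rpm / 60 = 0.436667 rev/s
γ̇ = π·D·N / h = π · 0.0865 · 0.436667 / 0.0077 = 15.4108 s⁻¹
Adiabatic rise: ΔT = η γ̇² t_res / (ρ cp) = 4986·(15.4108)²·75.7728 / (1187·1824) = 41.442 K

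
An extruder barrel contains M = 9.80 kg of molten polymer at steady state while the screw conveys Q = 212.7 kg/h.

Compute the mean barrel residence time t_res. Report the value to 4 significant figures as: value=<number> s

Convert throughput: Q = 212.7 kg/h = 212.7/3600 = 0.0590833 kg/s
t_res = M / Q_s = 9.80 / 0.0590833 = 165.867 s

value=165.9 s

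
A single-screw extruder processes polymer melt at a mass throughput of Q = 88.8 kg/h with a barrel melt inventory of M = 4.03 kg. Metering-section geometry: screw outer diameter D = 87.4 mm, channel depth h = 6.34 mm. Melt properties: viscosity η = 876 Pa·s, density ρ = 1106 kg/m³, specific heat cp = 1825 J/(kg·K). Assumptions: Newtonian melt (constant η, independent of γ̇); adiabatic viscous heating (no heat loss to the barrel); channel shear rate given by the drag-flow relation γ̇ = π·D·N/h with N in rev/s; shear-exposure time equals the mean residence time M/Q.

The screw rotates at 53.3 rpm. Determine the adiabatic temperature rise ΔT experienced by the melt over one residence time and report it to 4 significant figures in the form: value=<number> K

value=104.9 K

Throughput in SI: Q_s = 88.8 kg/h ÷ 3600 s/h = 0.0246667 kg/s
t_res = M / Q_s = 4.03 / 0.0246667 = 163.378 s
Convert to SI: D = 0.0874 m, h = 0.00634 m, N = 53.3/60 = 0.888333 rev/s
γ̇ = π D N / h = (π)(0.0874)(0.888333) / 0.00634 = 38.4723 s⁻¹
ΔT = η·γ̇²·t_res/(ρ·cp) = [876 × 38.4723² × 163.378] / [1106 × 1825] = 104.949 K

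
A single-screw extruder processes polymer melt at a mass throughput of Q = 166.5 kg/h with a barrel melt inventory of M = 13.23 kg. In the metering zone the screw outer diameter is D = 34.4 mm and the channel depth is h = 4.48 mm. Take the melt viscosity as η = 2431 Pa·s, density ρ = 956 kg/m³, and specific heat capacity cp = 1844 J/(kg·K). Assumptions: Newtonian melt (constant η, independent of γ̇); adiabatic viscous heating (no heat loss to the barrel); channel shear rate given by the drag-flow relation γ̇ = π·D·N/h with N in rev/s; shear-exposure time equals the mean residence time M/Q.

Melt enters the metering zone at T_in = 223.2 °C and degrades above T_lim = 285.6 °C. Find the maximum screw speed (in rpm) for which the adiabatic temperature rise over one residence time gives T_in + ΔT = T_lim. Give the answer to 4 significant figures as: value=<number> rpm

Q_s = Q / 3600 = 166.5 / 3600 = 0.04625 kg/s
t_res = M / Q_s = 13.23 / 0.04625 = 286.054 s
D = 34.4 mm = 0.0344 m;  h = 4.48 mm = 0.00448 m
ΔT_a = T_lim − T_in = 285.6 °C − 223.2 °C = 62.4 K
γ̇_max² = ΔT_a·ρ·cp / (η·t_res) = [62.4 × 956 × 1844] / [2431 × 286.054] = 158.187 s⁻²
γ̇_max = √158.187 = 12.5772 s⁻¹
Solve γ̇ = πDN/h for N: N_max = γ̇_max·h/(π·D) = 12.5772 × 0.00448 / (π × 0.0344) = 0.521381 rev/s = 31.2828 rpm

value=31.28 rpm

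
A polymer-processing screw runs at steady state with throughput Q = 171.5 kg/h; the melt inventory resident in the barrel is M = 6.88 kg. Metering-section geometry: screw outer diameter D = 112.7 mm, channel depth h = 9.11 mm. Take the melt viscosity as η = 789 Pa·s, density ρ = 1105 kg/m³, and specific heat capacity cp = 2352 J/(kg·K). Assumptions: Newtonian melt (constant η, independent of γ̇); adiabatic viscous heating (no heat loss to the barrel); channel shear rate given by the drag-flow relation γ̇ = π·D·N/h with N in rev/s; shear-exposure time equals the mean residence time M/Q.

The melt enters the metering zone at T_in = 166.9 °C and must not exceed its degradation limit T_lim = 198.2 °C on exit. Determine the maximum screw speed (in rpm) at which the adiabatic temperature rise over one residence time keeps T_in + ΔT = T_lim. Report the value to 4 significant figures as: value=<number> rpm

Q_s = Q / 3600 = 171.5 / 3600 = 0.0476389 kg/s
t_res = M / Q_s = 6.88 ÷ 0.0476389 = 144.42 s
D = 112.7 mm = 0.1127 m;  h = 9.11 mm = 0.00911 m
ΔT_a = T_lim − T_in = 198.2 − 166.9 = 31.3 K
γ̇_max² = ΔT_a·ρ·cp / (η·t_res) = [31.3 × 1105 × 2352] / [789 × 144.42] = 713.904 s⁻²
Take the square root: γ̇_max = √(713.904) = 26.719 s⁻¹
N_max = γ̇_max h / (πD) = 26.719·0.00911/(π·0.1127) = 0.687487 rev/s → ×60 = 41.2492 rpm

value=41.25 rpm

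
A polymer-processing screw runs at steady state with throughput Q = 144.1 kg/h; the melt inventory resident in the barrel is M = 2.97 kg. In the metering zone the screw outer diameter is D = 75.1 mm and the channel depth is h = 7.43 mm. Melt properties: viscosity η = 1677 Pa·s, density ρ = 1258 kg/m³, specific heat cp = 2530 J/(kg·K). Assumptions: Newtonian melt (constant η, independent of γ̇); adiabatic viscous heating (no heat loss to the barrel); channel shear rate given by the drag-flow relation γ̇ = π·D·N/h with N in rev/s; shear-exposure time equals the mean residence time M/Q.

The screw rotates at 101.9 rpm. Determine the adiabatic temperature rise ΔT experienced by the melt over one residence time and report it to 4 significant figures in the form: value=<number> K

Throughput in SI: Q_s = 144.1 kg/h ÷ 3600 s/h = 0.0400278 kg/s
Mean residence time: t_res = M/Q_s = 2.97 kg / 0.0400278 kg/s = 74.1985 s
D = 75.1 mm = 0.0751 m;  h = 7.43 mm = 0.00743 m;  N = 101.9 rpm / 60 = 1.69833 rev/s
γ̇ = π·D·N / h = π · 0.0751 · 1.69833 / 0.00743 = 53.9292 s⁻¹
ΔT = η·γ̇²·t_res / (ρ·cp) = 1677 · (53.9292)² · 74.1985 / (1258 · 2530) = 113.704 K

value=113.7 K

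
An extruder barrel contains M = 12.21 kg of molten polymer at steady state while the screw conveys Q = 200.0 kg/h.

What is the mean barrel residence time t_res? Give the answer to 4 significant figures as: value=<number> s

Q_s = Q / 3600 = 200.0 / 3600 = 0.0555556 kg/s
Mean residence time: t_res = M/Q_s = 12.21 kg / 0.0555556 kg/s = 219.78 s

value=219.8 s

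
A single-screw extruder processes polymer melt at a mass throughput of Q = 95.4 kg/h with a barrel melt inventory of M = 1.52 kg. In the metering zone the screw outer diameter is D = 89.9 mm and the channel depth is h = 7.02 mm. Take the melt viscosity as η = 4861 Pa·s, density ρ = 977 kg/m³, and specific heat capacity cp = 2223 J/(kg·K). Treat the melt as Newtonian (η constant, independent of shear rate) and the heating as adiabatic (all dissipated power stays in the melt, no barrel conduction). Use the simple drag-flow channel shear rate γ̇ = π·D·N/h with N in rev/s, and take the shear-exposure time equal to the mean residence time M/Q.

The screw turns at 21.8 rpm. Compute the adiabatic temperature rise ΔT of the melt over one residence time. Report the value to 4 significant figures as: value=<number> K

value=27.43 K

Throughput in SI: Q_s = 95.4 kg/h ÷ 3600 s/h = 0.0265 kg/s
t_res = M / Q_s = 1.52 / 0.0265 = 57.3585 s
Convert to SI: D = 0.0899 m, h = 0.00702 m, N = 21.8/60 = 0.363333 rev/s
Shear rate: γ̇ = πDN/h = π·0.0899·0.363333/0.00702 = 14.6177 s⁻¹
ΔT = η·γ̇²·t_res / (ρ·cp) = 4861 · (14.6177)² · 57.3585 / (977 · 2223) = 27.4312 K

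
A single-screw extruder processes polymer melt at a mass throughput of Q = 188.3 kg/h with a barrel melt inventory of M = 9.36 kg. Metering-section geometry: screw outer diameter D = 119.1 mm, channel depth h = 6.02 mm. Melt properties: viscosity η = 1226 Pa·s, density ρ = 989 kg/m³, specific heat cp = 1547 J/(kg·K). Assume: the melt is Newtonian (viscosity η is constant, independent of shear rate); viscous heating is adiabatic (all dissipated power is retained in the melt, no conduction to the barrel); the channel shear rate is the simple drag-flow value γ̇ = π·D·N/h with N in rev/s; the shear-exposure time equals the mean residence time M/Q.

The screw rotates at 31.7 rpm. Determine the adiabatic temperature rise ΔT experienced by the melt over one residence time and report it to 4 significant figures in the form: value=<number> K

value=154.6 K

Throughput in SI: Q_s = 188.3 kg/h ÷ 3600 s/h = 0.0523056 kg/s
Mean residence time: t_res = M/Q_s = 9.36 kg / 0.0523056 kg/s = 178.948 s
D = 119.1 mm = 0.1191 m;  h = 6.02 mm = 0.00602 m;  N = 31.7 rpm / 60 = 0.528333 rev/s
γ̇ = π·D·N / h = π · 0.1191 · 0.528333 / 0.00602 = 32.8377 s⁻¹
ΔT = η·γ̇²·t_res/(ρ·cp) = [1226 × 32.8377² × 178.948] / [989 × 1547] = 154.624 K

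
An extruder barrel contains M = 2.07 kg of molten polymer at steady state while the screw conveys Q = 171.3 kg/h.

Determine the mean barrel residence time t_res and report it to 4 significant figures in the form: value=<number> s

value=43.50 s

Throughput in SI: Q_s = 171.3 kg/h ÷ 3600 s/h = 0.0475833 kg/s
t_res = M / Q_s = 2.07 ÷ 0.0475833 = 43.5026 s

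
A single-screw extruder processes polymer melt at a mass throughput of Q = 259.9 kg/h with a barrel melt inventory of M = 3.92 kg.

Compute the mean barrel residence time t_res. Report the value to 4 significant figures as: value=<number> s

value=54.30 s

Q_s = Q / 3600 = 259.9 / 3600 = 0.0721944 kg/s
t_res = M / Q_s = 3.92 ÷ 0.0721944 = 54.2978 s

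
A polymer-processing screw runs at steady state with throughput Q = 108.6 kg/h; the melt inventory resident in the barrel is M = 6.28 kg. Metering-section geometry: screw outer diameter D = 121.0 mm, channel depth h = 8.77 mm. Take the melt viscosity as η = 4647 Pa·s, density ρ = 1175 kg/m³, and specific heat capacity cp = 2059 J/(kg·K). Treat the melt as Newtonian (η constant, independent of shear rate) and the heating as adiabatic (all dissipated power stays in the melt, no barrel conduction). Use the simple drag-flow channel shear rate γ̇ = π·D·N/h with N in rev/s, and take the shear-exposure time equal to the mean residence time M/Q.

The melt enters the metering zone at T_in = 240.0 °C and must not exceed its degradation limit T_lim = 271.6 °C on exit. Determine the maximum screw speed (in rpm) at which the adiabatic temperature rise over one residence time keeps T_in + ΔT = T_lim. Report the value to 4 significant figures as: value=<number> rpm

Throughput in SI: Q_s = 108.6 kg/h ÷ 3600 s/h = 0.0301667 kg/s
t_res = M / Q_s = 6.28 / 0.0301667 = 208.177 s
D = 121.0 mm = 0.121 m;  h = 8.77 mm = 0.00877 m
ΔT_a = T_lim − T_in = 271.6 − 240.0 = 31.6 K
Invert ΔT = ηγ̇²t_res/(ρcp) for γ̇: γ̇_max² = ΔT_a ρ cp / (η t_res) = 31.6·1175·2059 / (4647·208.177) = 79.0271 s⁻²
Take the square root: γ̇_max = √(79.0271) = 8.88972 s⁻¹
Solve γ̇ = πDN/h for N: N_max = γ̇_max·h/(π·D) = 8.88972 × 0.00877 / (π × 0.121) = 0.205094 rev/s = 12.3056 rpm

value=12.31 rpm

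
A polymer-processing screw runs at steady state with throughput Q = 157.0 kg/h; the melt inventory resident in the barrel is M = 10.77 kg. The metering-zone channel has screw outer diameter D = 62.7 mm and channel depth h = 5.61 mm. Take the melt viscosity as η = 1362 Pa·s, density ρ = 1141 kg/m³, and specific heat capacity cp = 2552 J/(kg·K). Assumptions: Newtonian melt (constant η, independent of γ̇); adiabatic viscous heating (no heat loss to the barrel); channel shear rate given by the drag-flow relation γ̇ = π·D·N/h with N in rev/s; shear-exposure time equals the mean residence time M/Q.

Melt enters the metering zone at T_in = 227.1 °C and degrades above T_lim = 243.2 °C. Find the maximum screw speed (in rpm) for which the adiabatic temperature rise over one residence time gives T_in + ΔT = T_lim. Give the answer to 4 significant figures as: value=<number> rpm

Q_s = Q / 3600 = 157.0 / 3600 = 0.0436111 kg/s
Mean residence time: t_res = M/Q_s = 10.77 kg / 0.0436111 kg/s = 246.955 s
Geometry in SI: D = 62.7 mm → 0.0627 m, h = 5.61 mm → 0.00561 m
ΔT_a = T_lim − T_in = 243.2 − 227.1 = 16.1 K
γ̇_max² = ΔT_a·ρ·cp / (η·t_res) = [16.1 × 1141 × 2552] / [1362 × 246.955] = 139.379 s⁻²
γ̇_max = √139.379 = 11.8059 s⁻¹
N_max = γ̇_max·h / (π·D) = 11.8059 · 0.00561 / (π · 0.0627) = 0.336236 rev/s = 20.1741 rpm

value=20.17 rpm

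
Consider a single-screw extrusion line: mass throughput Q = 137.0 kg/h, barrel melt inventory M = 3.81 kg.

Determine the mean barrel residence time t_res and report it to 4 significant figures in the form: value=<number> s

value=100.1 s

Convert throughput: Q = 137.0 kg/h = 137.0/3600 = 0.0380556 kg/s
t_res = M / Q_s = 3.81 / 0.0380556 = 100.117 s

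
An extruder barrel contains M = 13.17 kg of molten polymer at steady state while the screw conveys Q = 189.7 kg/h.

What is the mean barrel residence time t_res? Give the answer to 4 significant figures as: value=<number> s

value=249.9 s

Q_s = Q / 3600 = 189.7 / 3600 = 0.0526944 kg/s
t_res = M / Q_s = 13.17 ÷ 0.0526944 = 249.931 s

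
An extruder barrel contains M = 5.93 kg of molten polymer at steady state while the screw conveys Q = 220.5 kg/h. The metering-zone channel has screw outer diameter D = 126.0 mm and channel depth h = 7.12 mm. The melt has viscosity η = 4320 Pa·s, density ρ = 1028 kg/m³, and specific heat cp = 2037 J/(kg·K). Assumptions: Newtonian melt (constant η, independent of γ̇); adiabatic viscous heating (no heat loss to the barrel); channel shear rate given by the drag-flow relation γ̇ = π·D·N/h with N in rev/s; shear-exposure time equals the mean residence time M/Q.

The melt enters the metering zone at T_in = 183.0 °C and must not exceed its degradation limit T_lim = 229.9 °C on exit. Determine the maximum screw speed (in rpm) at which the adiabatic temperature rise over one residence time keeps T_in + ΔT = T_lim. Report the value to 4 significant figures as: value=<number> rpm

Convert throughput: Q = 220.5 kg/h = 220.5/3600 = 0.06125 kg/s
t_res = M / Q_s = 5.93 / 0.06125 = 96.8163 s
Geometry in SI: D = 126.0 mm → 0.126 m, h = 7.12 mm → 0.00712 m
ΔT_a = T_lim − T_in = 229.9 °C − 183.0 °C = 46.9 K
γ̇_max² = ΔT_a·ρ·cp / (η·t_res) = [46.9 × 1028 × 2037] / [4320 × 96.8163] = 234.814 s⁻²
Take the square root: γ̇_max = √(234.814) = 15.3237 s⁻¹
N_max = γ̇_max·h / (π·D) = 15.3237 · 0.00712 / (π · 0.126) = 0.275627 rev/s = 16.5376 rpm

value=16.54 rpm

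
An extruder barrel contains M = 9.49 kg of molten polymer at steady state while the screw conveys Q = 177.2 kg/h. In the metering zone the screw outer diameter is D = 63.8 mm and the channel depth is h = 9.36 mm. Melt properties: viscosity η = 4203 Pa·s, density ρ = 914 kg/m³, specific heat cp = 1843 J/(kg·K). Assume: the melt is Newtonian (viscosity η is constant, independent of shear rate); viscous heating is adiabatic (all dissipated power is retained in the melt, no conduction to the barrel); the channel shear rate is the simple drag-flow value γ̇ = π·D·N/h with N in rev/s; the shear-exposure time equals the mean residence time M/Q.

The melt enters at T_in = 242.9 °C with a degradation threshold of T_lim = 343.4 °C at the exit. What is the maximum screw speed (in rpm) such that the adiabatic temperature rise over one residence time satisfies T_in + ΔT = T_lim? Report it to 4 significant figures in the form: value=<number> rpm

Throughput in SI: Q_s = 177.2 kg/h ÷ 3600 s/h = 0.0492222 kg/s
t_res = M / Q_s = 9.49 / 0.0492222 = 192.799 s
D = 63.8 mm = 0.0638 m;  h = 9.36 mm = 0.00936 m
ΔT_a = T_lim − T_in = 343.4 − 242.9 = 100.5 K
γ̇_max² = ΔT_a·ρ·cp/(η·t_res) = 100.5·914·1843/(4203·192.799) = 208.917 s⁻²
Take the square root: γ̇_max = √(208.917) = 14.454 s⁻¹
Solve γ̇ = πDN/h for N: N_max = γ̇_max·h/(π·D) = 14.454 × 0.00936 / (π × 0.0638) = 0.674982 rev/s = 40.4989 rpm

value=40.50 rpm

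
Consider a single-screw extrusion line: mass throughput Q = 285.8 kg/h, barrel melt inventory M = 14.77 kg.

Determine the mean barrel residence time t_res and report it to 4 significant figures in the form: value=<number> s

value=186.0 s

Q_s = Q / 3600 = 285.8 / 3600 = 0.0793889 kg/s
Mean residence time: t_res = M/Q_s = 14.77 kg / 0.0793889 kg/s = 186.046 s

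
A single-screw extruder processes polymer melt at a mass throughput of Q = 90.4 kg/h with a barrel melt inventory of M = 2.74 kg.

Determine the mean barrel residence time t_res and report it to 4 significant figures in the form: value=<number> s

value=109.1 s

Throughput in SI: Q_s = 90.4 kg/h ÷ 3600 s/h = 0.0251111 kg/s
Mean residence time: t_res = M/Q_s = 2.74 kg / 0.0251111 kg/s = 109.115 s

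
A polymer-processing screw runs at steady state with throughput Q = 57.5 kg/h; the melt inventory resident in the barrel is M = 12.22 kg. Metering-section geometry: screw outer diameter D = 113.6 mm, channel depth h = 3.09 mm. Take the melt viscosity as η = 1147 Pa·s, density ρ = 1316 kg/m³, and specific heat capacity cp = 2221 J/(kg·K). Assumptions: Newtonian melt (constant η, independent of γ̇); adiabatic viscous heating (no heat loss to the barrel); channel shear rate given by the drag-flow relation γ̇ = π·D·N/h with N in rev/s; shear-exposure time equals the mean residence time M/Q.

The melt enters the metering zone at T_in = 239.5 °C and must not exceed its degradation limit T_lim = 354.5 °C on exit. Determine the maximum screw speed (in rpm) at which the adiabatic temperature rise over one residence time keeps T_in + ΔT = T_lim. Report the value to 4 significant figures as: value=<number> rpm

value=10.17 rpm

Throughput in SI: Q_s = 57.5 kg/h ÷ 3600 s/h = 0.0159722 kg/s
Mean residence time: t_res = M/Q_s = 12.22 kg / 0.0159722 kg/s = 765.078 s
D = 113.6 mm = 0.1136 m;  h = 3.09 mm = 0.00309 m
ΔT_a = T_lim − T_in = 354.5 °C − 239.5 °C = 115 K
Invert ΔT = ηγ̇²t_res/(ρcp) for γ̇: γ̇_max² = ΔT_a ρ cp / (η t_res) = 115·1316·2221 / (1147·765.078) = 383.03 s⁻²
γ̇_max = sqrt(383.03) = 19.5712 s⁻¹
Solve γ̇ = πDN/h for N: N_max = γ̇_max·h/(π·D) = 19.5712 × 0.00309 / (π × 0.1136) = 0.169452 rev/s = 10.1671 rpm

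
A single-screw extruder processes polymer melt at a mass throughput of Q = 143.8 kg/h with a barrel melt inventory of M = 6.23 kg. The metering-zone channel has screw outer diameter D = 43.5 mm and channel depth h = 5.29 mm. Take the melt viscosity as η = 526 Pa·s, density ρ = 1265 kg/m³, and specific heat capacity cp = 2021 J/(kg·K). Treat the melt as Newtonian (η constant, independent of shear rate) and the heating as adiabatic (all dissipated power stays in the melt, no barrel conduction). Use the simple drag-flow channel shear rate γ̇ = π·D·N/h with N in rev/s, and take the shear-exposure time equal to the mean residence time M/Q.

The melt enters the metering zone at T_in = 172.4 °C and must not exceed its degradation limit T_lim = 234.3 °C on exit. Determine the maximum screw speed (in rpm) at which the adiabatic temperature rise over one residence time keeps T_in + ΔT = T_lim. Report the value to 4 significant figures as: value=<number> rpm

Throughput in SI: Q_s = 143.8 kg/h ÷ 3600 s/h = 0.0399444 kg/s
Mean residence time: t_res = M/Q_s = 6.23 kg / 0.0399444 kg/s = 155.967 s
Geometry in SI: D = 43.5 mm → 0.0435 m, h = 5.29 mm → 0.00529 m
ΔT_a = T_lim − T_in = 234.3 °C − 172.4 °C = 61.9 K
Invert ΔT = ηγ̇²t_res/(ρcp) for γ̇: γ̇_max² = ΔT_a ρ cp / (η t_res) = 61.9·1265·2021 / (526·155.967) = 1928.99 s⁻²
γ̇_max = sqrt(1928.99) = 43.9203 s⁻¹
N_max = γ̇_max·h / (π·D) = 43.9203 · 0.00529 / (π · 0.0435) = 1.70013 rev/s = 102.008 rpm

value=102.0 rpm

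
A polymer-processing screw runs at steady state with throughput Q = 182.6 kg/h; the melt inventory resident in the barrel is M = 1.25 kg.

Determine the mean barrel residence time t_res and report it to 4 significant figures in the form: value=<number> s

Convert throughput: Q = 182.6 kg/h = 182.6/3600 = 0.0507222 kg/s
Mean residence time: t_res = M/Q_s = 1.25 kg / 0.0507222 kg/s = 24.644 s

value=24.64 s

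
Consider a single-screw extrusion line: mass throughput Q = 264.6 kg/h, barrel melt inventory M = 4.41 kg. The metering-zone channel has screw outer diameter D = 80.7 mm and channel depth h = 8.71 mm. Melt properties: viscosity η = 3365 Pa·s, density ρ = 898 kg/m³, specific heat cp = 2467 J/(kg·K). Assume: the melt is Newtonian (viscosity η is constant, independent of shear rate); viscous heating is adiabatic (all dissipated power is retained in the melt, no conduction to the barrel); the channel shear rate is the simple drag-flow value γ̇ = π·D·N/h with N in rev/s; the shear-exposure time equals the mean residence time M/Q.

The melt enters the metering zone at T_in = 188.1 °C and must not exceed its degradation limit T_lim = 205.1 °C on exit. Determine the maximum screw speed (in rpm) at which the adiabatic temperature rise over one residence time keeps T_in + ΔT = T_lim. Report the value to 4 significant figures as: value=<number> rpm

value=28.15 rpm

Convert throughput: Q = 264.6 kg/h = 264.6/3600 = 0.0735 kg/s
t_res = M / Q_s = 4.41 / 0.0735 = 60 s
Geometry in SI: D = 80.7 mm → 0.0807 m, h = 8.71 mm → 0.00871 m
ΔT_a = T_lim − T_in = 205.1 − 188.1 = 17 K
γ̇_max² = ΔT_a·ρ·cp / (η·t_res) = [17 × 898 × 2467] / [3365 × 60] = 186.534 s⁻²
Take the square root: γ̇_max = √(186.534) = 13.6577 s⁻¹
N_max = γ̇_max h / (πD) = 13.6577·0.00871/(π·0.0807) = 0.469217 rev/s → ×60 = 28.153 rpm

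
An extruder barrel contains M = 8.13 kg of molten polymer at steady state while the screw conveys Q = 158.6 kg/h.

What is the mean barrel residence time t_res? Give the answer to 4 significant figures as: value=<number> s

Throughput in SI: Q_s = 158.6 kg/h ÷ 3600 s/h = 0.0440556 kg/s
Mean residence time: t_res = M/Q_s = 8.13 kg / 0.0440556 kg/s = 184.54 s

value=184.5 s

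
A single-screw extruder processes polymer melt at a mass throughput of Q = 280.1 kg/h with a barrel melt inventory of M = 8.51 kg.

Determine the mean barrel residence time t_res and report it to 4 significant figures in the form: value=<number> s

Throughput in SI: Q_s = 280.1 kg/h ÷ 3600 s/h = 0.0778056 kg/s
Mean residence time: t_res = M/Q_s = 8.51 kg / 0.0778056 kg/s = 109.375 s

value=109.4 s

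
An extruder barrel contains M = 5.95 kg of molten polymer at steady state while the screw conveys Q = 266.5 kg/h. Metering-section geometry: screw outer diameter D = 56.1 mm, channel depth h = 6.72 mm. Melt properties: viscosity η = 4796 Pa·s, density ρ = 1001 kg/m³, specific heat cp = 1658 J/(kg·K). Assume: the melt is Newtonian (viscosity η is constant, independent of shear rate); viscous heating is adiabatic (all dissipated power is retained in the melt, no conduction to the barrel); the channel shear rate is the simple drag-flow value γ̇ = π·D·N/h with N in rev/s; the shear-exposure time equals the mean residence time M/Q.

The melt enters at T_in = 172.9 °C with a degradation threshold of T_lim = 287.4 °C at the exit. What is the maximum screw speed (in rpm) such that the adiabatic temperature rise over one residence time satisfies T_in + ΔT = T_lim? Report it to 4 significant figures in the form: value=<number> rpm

Throughput in SI: Q_s = 266.5 kg/h ÷ 3600 s/h = 0.0740278 kg/s
Mean residence time: t_res = M/Q_s = 5.95 kg / 0.0740278 kg/s = 80.3752 s
D = 56.1 mm = 0.0561 m;  h = 6.72 mm = 0.00672 m
ΔT_a = T_lim − T_in = 287.4 − 172.9 = 114.5 K
γ̇_max² = ΔT_a·ρ·cp / (η·t_res) = [114.5 × 1001 × 1658] / [4796 × 80.3752] = 492.972 s⁻²
γ̇_max = sqrt(492.972) = 22.203 s⁻¹
N_max = γ̇_max h / (πD) = 22.203·0.00672/(π·0.0561) = 0.84658 rev/s → ×60 = 50.7948 rpm

value=50.79 rpm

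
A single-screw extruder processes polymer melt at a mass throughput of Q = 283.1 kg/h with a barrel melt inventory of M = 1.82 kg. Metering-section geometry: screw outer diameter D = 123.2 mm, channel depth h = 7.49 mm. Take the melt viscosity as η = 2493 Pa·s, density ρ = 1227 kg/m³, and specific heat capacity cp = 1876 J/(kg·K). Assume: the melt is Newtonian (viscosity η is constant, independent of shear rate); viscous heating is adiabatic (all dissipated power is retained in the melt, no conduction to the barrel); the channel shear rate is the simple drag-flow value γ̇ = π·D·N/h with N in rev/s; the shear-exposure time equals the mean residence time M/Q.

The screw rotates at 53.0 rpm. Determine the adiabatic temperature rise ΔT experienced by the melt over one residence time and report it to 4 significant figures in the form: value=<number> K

value=52.23 K

Q_s = Q / 3600 = 283.1 / 3600 = 0.0786389 kg/s
Mean residence time: t_res = M/Q_s = 1.82 kg / 0.0786389 kg/s = 23.1438 s
Geometry in metres: D = 123.2 mm → 0.1232 m, h = 7.49 mm → 0.00749 m; screw speed N = 53.0 rpm = 0.883333 rev/s
γ̇ = π·D·N / h = π · 0.1232 · 0.883333 / 0.00749 = 45.6461 s⁻¹
ΔT = η·γ̇²·t_res / (ρ·cp) = 2493 · (45.6461)² · 23.1438 / (1227 · 1876) = 52.2259 K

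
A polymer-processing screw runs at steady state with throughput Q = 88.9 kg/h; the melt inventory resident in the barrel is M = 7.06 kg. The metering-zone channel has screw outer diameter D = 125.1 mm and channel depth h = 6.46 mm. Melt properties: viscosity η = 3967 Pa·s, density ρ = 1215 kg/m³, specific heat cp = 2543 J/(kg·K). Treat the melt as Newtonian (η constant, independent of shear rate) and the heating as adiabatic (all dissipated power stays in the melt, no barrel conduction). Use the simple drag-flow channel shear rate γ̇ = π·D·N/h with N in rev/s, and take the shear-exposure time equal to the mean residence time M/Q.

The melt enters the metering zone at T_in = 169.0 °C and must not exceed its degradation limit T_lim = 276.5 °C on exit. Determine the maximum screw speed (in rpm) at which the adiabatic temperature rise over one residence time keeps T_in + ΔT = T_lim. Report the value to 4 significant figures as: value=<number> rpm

value=16.88 rpm

Q_s = Q / 3600 = 88.9 / 3600 = 0.0246944 kg/s
t_res = M / Q_s = 7.06 / 0.0246944 = 285.894 s
Geometry in SI: D = 125.1 mm → 0.1251 m, h = 6.46 mm → 0.00646 m
ΔT_a = T_lim − T_in = 276.5 − 169.0 = 107.5 K
γ̇_max² = ΔT_a·ρ·cp/(η·t_res) = 107.5·1215·2543/(3967·285.894) = 292.862 s⁻²
γ̇_max = √292.862 = 17.1132 s⁻¹
N_max = γ̇_max h / (πD) = 17.1132·0.00646/(π·0.1251) = 0.281292 rev/s → ×60 = 16.8775 rpm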